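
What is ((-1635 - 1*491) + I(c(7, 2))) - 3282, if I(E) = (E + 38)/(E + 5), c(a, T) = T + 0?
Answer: -37816/7 ≈ -5402.3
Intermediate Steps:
c(a, T) = T
I(E) = (38 + E)/(5 + E)
((-1635 - 1*491) + I(c(7, 2))) - 3282 = ((-1635 - 1*491) + (38 + 2)/(5 + 2)) - 3282 = ((-1635 - 491) + 40/7) - 3282 = (-2126 + (1/7)*40) - 3282 = (-2126 + 40/7) - 3282 = -14842/7 - 3282 = -37816/7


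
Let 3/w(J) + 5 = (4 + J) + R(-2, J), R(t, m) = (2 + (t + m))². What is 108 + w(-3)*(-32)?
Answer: 444/5 ≈ 88.800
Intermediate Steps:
R(t, m) = (2 + m + t)² (R(t, m) = (2 + (m + t))² = (2 + m + t)²)
w(J) = 3/(-1 + J + J²) (w(J) = 3/(-5 + ((4 + J) + (2 + J - 2)²)) = 3/(-5 + ((4 + J) + J²)) = 3/(-5 + (4 + J + J²)) = 3/(-1 + J + J²))
108 + w(-3)*(-32) = 108 + (3/(-1 - 3 + (-3)²))*(-32) = 108 + (3/(-1 - 3 + 9))*(-32) = 108 + (3/5)*(-32) = 108 + (3*(⅕))*(-32) = 108 + (⅗)*(-32) = 108 - 96/5 = 444/5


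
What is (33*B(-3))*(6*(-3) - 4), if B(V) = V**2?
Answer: -6534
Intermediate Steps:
(33*B(-3))*(6*(-3) - 4) = (33*(-3)**2)*(6*(-3) - 4) = (33*9)*(-18 - 4) = 297*(-22) = -6534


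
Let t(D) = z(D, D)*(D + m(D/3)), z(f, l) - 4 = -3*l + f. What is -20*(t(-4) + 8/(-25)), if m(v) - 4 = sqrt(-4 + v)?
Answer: 32/5 - 320*I*sqrt(3) ≈ 6.4 - 554.26*I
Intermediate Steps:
m(v) = 4 + sqrt(-4 + v)
z(f, l) = 4 + f - 3*l (z(f, l) = 4 + (-3*l + f) = 4 + (f - 3*l) = 4 + f - 3*l)
t(D) = (4 - 2*D)*(4 + D + sqrt(-4 + D/3)) (t(D) = (4 + D - 3*D)*(D + (4 + sqrt(-4 + D/3))) = (4 - 2*D)*(D + (4 + sqrt(-4 + D*(1/3)))) = (4 - 2*D)*(D + (4 + sqrt(-4 + D/3))) = (4 - 2*D)*(4 + D + sqrt(-4 + D/3)))
-20*(t(-4) + 8/(-25)) = -20*(2*(2 - 1*(-4))*(12 + sqrt(-36 + 3*(-4)) + 3*(-4))/3 + 8/(-25)) = -20*(2*(2 + 4)*(12 + sqrt(-36 - 12) - 12)/3 + 8*(-1/25)) = -20*((2/3)*6*(12 + sqrt(-48) - 12) - 8/25) = -20*((2/3)*6*(12 + 4*I*sqrt(3) - 12) - 8/25) = -20*((2/3)*6*(4*I*sqrt(3)) - 8/25) = -20*(16*I*sqrt(3) - 8/25) = -20*(-8/25 + 16*I*sqrt(3)) = 32/5 - 320*I*sqrt(3)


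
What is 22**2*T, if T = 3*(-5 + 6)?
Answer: 1452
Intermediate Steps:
T = 3 (T = 3*1 = 3)
22**2*T = 22**2*3 = 484*3 = 1452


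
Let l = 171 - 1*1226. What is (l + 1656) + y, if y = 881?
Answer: 1482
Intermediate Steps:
l = -1055 (l = 171 - 1226 = -1055)
(l + 1656) + y = (-1055 + 1656) + 881 = 601 + 881 = 1482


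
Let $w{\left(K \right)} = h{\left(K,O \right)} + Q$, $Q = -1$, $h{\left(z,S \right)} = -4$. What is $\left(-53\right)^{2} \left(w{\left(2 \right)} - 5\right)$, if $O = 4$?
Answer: $-28090$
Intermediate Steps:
$w{\left(K \right)} = -5$ ($w{\left(K \right)} = -4 - 1 = -5$)
$\left(-53\right)^{2} \left(w{\left(2 \right)} - 5\right) = \left(-53\right)^{2} \left(-5 - 5\right) = 2809 \left(-10\right) = -28090$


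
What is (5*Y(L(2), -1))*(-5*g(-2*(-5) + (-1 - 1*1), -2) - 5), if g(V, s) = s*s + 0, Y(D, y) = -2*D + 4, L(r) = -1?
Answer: -750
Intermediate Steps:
Y(D, y) = 4 - 2*D
g(V, s) = s² (g(V, s) = s² + 0 = s²)
(5*Y(L(2), -1))*(-5*g(-2*(-5) + (-1 - 1*1), -2) - 5) = (5*(4 - 2*(-1)))*(-5*(-2)² - 5) = (5*(4 + 2))*(-5*4 - 5) = (5*6)*(-20 - 5) = 30*(-25) = -750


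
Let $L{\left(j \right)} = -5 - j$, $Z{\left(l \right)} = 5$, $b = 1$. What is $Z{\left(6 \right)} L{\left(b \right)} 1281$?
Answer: $-38430$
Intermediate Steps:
$Z{\left(6 \right)} L{\left(b \right)} 1281 = 5 \left(-5 - 1\right) 1281 = 5 \left(-6\right) 1281 = \left(-30\right) 1281 = -38430$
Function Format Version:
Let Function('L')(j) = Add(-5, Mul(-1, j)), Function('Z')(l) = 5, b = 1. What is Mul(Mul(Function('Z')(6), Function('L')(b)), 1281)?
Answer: -38430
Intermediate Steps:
Mul(Mul(Function('Z')(6), Function('L')(b)), 1281) = Mul(Mul(5, Add(-5, Mul(-1, 1))), 1281) = Mul(Mul(5, Add(-5, -1)), 1281) = Mul(Mul(5, -6), 1281) = Mul(-30, 1281) = -38430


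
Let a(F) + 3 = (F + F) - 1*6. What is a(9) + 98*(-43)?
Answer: -4205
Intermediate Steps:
a(F) = -9 + 2*F (a(F) = -3 + ((F + F) - 1*6) = -3 + (2*F - 6) = -3 + (-6 + 2*F) = -9 + 2*F)
a(9) + 98*(-43) = (-9 + 2*9) + 98*(-43) = (-9 + 18) - 4214 = 9 - 4214 = -4205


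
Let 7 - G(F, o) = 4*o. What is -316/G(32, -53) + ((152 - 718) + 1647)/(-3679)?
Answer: -1399303/805701 ≈ -1.7368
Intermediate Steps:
G(F, o) = 7 - 4*o
-316/G(32, -53) + ((152 - 718) + 1647)/(-3679) = -316/(7 - 4*(-53)) + ((152 - 718) + 1647)/(-3679) = -316/(7 + 212) + (-566 + 1647)*(-1/3679) = -316/219 + 1081*(-1/3679) = -316*1/219 - 1081/3679 = -316/219 - 1081/3679 = -1399303/805701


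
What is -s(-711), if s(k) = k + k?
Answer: 1422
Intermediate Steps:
s(k) = 2*k
-s(-711) = -2*(-711) = -1*(-1422) = 1422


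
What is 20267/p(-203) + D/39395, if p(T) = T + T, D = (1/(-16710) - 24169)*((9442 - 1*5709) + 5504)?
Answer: -127326766383846/22272160225 ≈ -5716.9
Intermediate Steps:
D = -1243497228289/5570 (D = (-1/16710 - 24169)*((9442 - 5709) + 5504) = -403863991*(3733 + 5504)/16710 = -403863991/16710*9237 = -1243497228289/5570 ≈ -2.2325e+8)
p(T) = 2*T
20267/p(-203) + D/39395 = 20267/((2*(-203))) - 1243497228289/5570/39395 = 20267/(-406) - 1243497228289/5570*1/39395 = 20267*(-1/406) - 1243497228289/219430150 = -20267/406 - 1243497228289/219430150 = -127326766383846/22272160225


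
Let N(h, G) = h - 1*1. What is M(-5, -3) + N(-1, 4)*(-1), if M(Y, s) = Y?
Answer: -3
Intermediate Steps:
N(h, G) = -1 + h (N(h, G) = h - 1 = -1 + h)
M(-5, -3) + N(-1, 4)*(-1) = -5 + (-1 - 1)*(-1) = -5 - 2*(-1) = -5 + 2 = -3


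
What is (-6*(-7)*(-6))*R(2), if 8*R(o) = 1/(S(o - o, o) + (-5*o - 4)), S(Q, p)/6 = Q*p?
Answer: 9/4 ≈ 2.2500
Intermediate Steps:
S(Q, p) = 6*Q*p (S(Q, p) = 6*(Q*p) = 6*Q*p)
R(o) = 1/(8*(-4 - 5*o)) (R(o) = 1/(8*(6*(o - o)*o + (-5*o - 4))) = 1/(8*(6*0*o + (-4 - 5*o))) = 1/(8*(0 + (-4 - 5*o))) = 1/(8*(-4 - 5*o)))
(-6*(-7)*(-6))*R(2) = (-6*(-7)*(-6))*(-1/(32 + 40*2)) = (42*(-6))*(-1/(32 + 80)) = -(-252)/112 = -252*(-1/112) = 9/4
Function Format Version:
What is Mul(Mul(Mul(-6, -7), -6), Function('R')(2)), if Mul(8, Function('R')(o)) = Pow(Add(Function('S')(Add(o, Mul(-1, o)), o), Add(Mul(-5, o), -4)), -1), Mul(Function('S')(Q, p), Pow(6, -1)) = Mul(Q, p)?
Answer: Rational(9, 4) ≈ 2.2500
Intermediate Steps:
Function('S')(Q, p) = Mul(6, Q, p) (Function('S')(Q, p) = Mul(6, Mul(Q, p)) = Mul(6, Q, p))
Function('R')(o) = Mul(Rational(1, 8), Pow(Add(-4, Mul(-5, o)), -1)) (Function('R')(o) = Mul(Rational(1, 8), Pow(Add(Mul(6, Add(o, Mul(-1, o)), o), Add(Mul(-5, o), -4)), -1)) = Mul(Rational(1, 8), Pow(Add(Mul(6, 0, o), Add(-4, Mul(-5, o))), -1)) = Mul(Rational(1, 8), Pow(Add(0, Add(-4, Mul(-5, o))), -1)) = Mul(Rational(1, 8), Pow(Add(-4, Mul(-5, o)), -1)))
Mul(Mul(Mul(-6, -7), -6), Function('R')(2)) = Mul(Mul(Mul(-6, -7), -6), Mul(-1, Pow(Add(32, Mul(40, 2)), -1))) = Mul(Mul(42, -6), Mul(-1, Pow(Add(32, 80), -1))) = Mul(-252, Mul(-1, Pow(112, -1))) = Mul(-252, Mul(-1, Rational(1, 112))) = Mul(-252, Rational(-1, 112)) = Rational(9, 4)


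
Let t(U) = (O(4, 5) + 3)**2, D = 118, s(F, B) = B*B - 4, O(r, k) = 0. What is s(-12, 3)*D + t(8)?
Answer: 599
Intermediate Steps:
s(F, B) = -4 + B**2 (s(F, B) = B**2 - 4 = -4 + B**2)
t(U) = 9 (t(U) = (0 + 3)**2 = 3**2 = 9)
s(-12, 3)*D + t(8) = (-4 + 3**2)*118 + 9 = (-4 + 9)*118 + 9 = 5*118 + 9 = 590 + 9 = 599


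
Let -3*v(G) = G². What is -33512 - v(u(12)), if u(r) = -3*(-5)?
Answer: -33437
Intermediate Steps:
u(r) = 15
v(G) = -G²/3
-33512 - v(u(12)) = -33512 - (-1)*15²/3 = -33512 - (-1)*225/3 = -33512 - 1*(-75) = -33512 + 75 = -33437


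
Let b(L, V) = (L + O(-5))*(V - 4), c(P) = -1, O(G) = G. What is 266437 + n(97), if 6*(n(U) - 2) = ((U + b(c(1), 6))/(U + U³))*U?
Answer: 3008629205/11292 ≈ 2.6644e+5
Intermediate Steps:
b(L, V) = (-5 + L)*(-4 + V) (b(L, V) = (L - 5)*(V - 4) = (-5 + L)*(-4 + V))
n(U) = 2 + U*(-12 + U)/(6*(U + U³)) (n(U) = 2 + (((U + (20 - 5*6 - 4*(-1) - 1*6))/(U + U³))*U)/6 = 2 + (((U + (20 - 30 + 4 - 6))/(U + U³))*U)/6 = 2 + (((U - 12)/(U + U³))*U)/6 = 2 + (((-12 + U)/(U + U³))*U)/6 = 2 + (U*(-12 + U)/(U + U³))/6 = 2 + U*(-12 + U)/(6*(U + U³)))
266437 + n(97) = 266437 + (⅙)*97*(1 + 12*97)/(1 + 97²) = 266437 + (⅙)*97*(1 + 1164)/(1 + 9409) = 266437 + (⅙)*97*1165/9410 = 266437 + (⅙)*97*(1/9410)*1165 = 266437 + 22601/11292 = 3008629205/11292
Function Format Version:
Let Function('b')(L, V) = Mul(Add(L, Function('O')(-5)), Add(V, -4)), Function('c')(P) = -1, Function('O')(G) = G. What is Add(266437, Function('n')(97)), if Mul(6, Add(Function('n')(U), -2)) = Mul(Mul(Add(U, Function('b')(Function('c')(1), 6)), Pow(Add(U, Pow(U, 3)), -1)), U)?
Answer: Rational(3008629205, 11292) ≈ 2.6644e+5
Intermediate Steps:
Function('b')(L, V) = Mul(Add(-5, L), Add(-4, V)) (Function('b')(L, V) = Mul(Add(L, -5), Add(V, -4)) = Mul(Add(-5, L), Add(-4, V)))
Function('n')(U) = Add(2, Mul(Rational(1, 6), U, Pow(Add(U, Pow(U, 3)), -1), Add(-12, U))) (Function('n')(U) = Add(2, Mul(Rational(1, 6), Mul(Mul(Add(U, Add(20, Mul(-5, 6), Mul(-4, -1), Mul(-1, 6))), Pow(Add(U, Pow(U, 3)), -1)), U))) = Add(2, Mul(Rational(1, 6), Mul(Mul(Add(U, Add(20, -30, 4, -6)), Pow(Add(U, Pow(U, 3)), -1)), U))) = Add(2, Mul(Rational(1, 6), Mul(Mul(Add(U, -12), Pow(Add(U, Pow(U, 3)), -1)), U))) = Add(2, Mul(Rational(1, 6), Mul(Mul(Add(-12, U), Pow(Add(U, Pow(U, 3)), -1)), U))) = Add(2, Mul(Rational(1, 6), Mul(Mul(Pow(Add(U, Pow(U, 3)), -1), Add(-12, U)), U))) = Add(2, Mul(Rational(1, 6), Mul(U, Pow(Add(U, Pow(U, 3)), -1), Add(-12, U)))) = Add(2, Mul(Rational(1, 6), U, Pow(Add(U, Pow(U, 3)), -1), Add(-12, U))))
Add(266437, Function('n')(97)) = Add(266437, Mul(Rational(1, 6), 97, Pow(Add(1, Pow(97, 2)), -1), Add(1, Mul(12, 97)))) = Add(266437, Mul(Rational(1, 6), 97, Pow(Add(1, 9409), -1), Add(1, 1164))) = Add(266437, Mul(Rational(1, 6), 97, Pow(9410, -1), 1165)) = Add(266437, Mul(Rational(1, 6), 97, Rational(1, 9410), 1165)) = Add(266437, Rational(22601, 11292)) = Rational(3008629205, 11292)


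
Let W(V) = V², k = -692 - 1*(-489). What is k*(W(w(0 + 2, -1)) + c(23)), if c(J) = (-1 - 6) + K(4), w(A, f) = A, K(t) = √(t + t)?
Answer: 609 - 406*√2 ≈ 34.829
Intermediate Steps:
K(t) = √2*√t (K(t) = √(2*t) = √2*√t)
k = -203 (k = -692 + 489 = -203)
c(J) = -7 + 2*√2 (c(J) = (-1 - 6) + √2*√4 = -7 + √2*2 = -7 + 2*√2)
k*(W(w(0 + 2, -1)) + c(23)) = -203*((0 + 2)² + (-7 + 2*√2)) = -203*(2² + (-7 + 2*√2)) = -203*(4 + (-7 + 2*√2)) = -203*(-3 + 2*√2) = 609 - 406*√2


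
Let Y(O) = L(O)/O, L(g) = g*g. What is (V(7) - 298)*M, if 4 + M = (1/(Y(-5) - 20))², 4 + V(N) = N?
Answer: 147441/125 ≈ 1179.5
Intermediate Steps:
L(g) = g²
V(N) = -4 + N
Y(O) = O (Y(O) = O²/O = O)
M = -2499/625 (M = -4 + (1/(-5 - 20))² = -4 + (1/(-25))² = -4 + (-1/25)² = -4 + 1/625 = -2499/625 ≈ -3.9984)
(V(7) - 298)*M = ((-4 + 7) - 298)*(-2499/625) = (3 - 298)*(-2499/625) = -295*(-2499/625) = 147441/125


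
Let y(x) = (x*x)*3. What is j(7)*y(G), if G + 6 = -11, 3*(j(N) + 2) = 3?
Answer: -867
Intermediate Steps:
j(N) = -1 (j(N) = -2 + (⅓)*3 = -2 + 1 = -1)
G = -17 (G = -6 - 11 = -17)
y(x) = 3*x² (y(x) = x²*3 = 3*x²)
j(7)*y(G) = -3*(-17)² = -3*289 = -1*867 = -867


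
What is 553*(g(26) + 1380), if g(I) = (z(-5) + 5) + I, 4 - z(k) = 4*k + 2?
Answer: 792449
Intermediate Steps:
z(k) = 2 - 4*k (z(k) = 4 - (4*k + 2) = 4 - (2 + 4*k) = 4 + (-2 - 4*k) = 2 - 4*k)
g(I) = 27 + I (g(I) = ((2 - 4*(-5)) + 5) + I = ((2 + 20) + 5) + I = (22 + 5) + I = 27 + I)
553*(g(26) + 1380) = 553*((27 + 26) + 1380) = 553*(53 + 1380) = 553*1433 = 792449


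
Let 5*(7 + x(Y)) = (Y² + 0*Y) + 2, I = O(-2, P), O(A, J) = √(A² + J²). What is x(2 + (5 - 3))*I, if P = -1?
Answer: -17*√5/5 ≈ -7.6026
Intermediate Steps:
I = √5 (I = √((-2)² + (-1)²) = √(4 + 1) = √5 ≈ 2.2361)
x(Y) = -33/5 + Y²/5 (x(Y) = -7 + ((Y² + 0*Y) + 2)/5 = -7 + ((Y² + 0) + 2)/5 = -7 + (Y² + 2)/5 = -7 + (2 + Y²)/5 = -7 + (⅖ + Y²/5) = -33/5 + Y²/5)
x(2 + (5 - 3))*I = (-33/5 + (2 + (5 - 3))²/5)*√5 = (-33/5 + (2 + 2)²/5)*√5 = (-33/5 + (⅕)*4²)*√5 = (-33/5 + (⅕)*16)*√5 = (-33/5 + 16/5)*√5 = -17*√5/5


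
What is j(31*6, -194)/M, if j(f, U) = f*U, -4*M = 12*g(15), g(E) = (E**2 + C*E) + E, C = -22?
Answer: -6014/45 ≈ -133.64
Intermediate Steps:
g(E) = E**2 - 21*E (g(E) = (E**2 - 22*E) + E = E**2 - 21*E)
M = 270 (M = -3*15*(-21 + 15) = -3*15*(-6) = -3*(-90) = -1/4*(-1080) = 270)
j(f, U) = U*f
j(31*6, -194)/M = -6014*6/270 = -194*186*(1/270) = -36084*1/270 = -6014/45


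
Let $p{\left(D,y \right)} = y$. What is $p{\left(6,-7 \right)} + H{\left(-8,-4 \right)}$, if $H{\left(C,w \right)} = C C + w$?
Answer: $53$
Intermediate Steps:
$H{\left(C,w \right)} = w + C^{2}$ ($H{\left(C,w \right)} = C^{2} + w = w + C^{2}$)
$p{\left(6,-7 \right)} + H{\left(-8,-4 \right)} = -7 - \left(4 - \left(-8\right)^{2}\right) = -7 + \left(-4 + 64\right) = -7 + 60 = 53$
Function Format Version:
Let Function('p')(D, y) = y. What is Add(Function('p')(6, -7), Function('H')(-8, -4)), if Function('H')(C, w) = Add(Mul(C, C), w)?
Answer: 53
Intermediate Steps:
Function('H')(C, w) = Add(w, Pow(C, 2)) (Function('H')(C, w) = Add(Pow(C, 2), w) = Add(w, Pow(C, 2)))
Add(Function('p')(6, -7), Function('H')(-8, -4)) = Add(-7, Add(-4, Pow(-8, 2))) = Add(-7, Add(-4, 64)) = Add(-7, 60) = 53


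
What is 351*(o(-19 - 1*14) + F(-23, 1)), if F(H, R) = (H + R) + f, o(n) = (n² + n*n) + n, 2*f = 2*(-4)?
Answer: 743769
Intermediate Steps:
f = -4 (f = (2*(-4))/2 = (½)*(-8) = -4)
o(n) = n + 2*n² (o(n) = (n² + n²) + n = 2*n² + n = n + 2*n²)
F(H, R) = -4 + H + R (F(H, R) = (H + R) - 4 = -4 + H + R)
351*(o(-19 - 1*14) + F(-23, 1)) = 351*((-19 - 1*14)*(1 + 2*(-19 - 1*14)) + (-4 - 23 + 1)) = 351*((-19 - 14)*(1 + 2*(-19 - 14)) - 26) = 351*(-33*(1 + 2*(-33)) - 26) = 351*(-33*(1 - 66) - 26) = 351*(-33*(-65) - 26) = 351*(2145 - 26) = 351*2119 = 743769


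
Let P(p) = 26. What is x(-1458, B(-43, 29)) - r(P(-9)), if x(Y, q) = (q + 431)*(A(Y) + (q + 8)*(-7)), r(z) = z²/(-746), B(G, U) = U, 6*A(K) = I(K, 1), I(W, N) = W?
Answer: -86132822/373 ≈ -2.3092e+5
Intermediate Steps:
A(K) = K/6
r(z) = -z²/746 (r(z) = z²*(-1/746) = -z²/746)
x(Y, q) = (431 + q)*(-56 - 7*q + Y/6) (x(Y, q) = (q + 431)*(Y/6 + (q + 8)*(-7)) = (431 + q)*(Y/6 + (8 + q)*(-7)) = (431 + q)*(Y/6 + (-56 - 7*q)) = (431 + q)*(-56 - 7*q + Y/6))
x(-1458, B(-43, 29)) - r(P(-9)) = (-24136 - 3073*29 - 7*29² + (431/6)*(-1458) + (⅙)*(-1458)*29) - (-1)*26²/746 = (-24136 - 89117 - 7*841 - 104733 - 7047) - (-1)*676/746 = (-24136 - 89117 - 5887 - 104733 - 7047) - 1*(-338/373) = -230920 + 338/373 = -86132822/373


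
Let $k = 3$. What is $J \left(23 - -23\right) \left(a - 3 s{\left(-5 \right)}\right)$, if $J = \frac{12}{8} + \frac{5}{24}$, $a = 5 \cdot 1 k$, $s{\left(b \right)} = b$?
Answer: $\frac{4715}{2} \approx 2357.5$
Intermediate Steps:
$a = 15$ ($a = 5 \cdot 1 \cdot 3 = 5 \cdot 3 = 15$)
$J = \frac{41}{24}$ ($J = 12 \cdot \frac{1}{8} + 5 \cdot \frac{1}{24} = \frac{3}{2} + \frac{5}{24} = \frac{41}{24} \approx 1.7083$)
$J \left(23 - -23\right) \left(a - 3 s{\left(-5 \right)}\right) = \frac{41 \left(23 - -23\right)}{24} \left(15 - -15\right) = \frac{41 \left(23 + 23\right)}{24} \left(15 + 15\right) = \frac{41}{24} \cdot 46 \cdot 30 = \frac{943}{12} \cdot 30 = \frac{4715}{2}$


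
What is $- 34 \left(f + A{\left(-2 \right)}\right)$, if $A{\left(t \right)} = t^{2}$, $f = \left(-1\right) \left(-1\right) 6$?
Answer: $-340$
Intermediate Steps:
$f = 6$ ($f = 1 \cdot 6 = 6$)
$- 34 \left(f + A{\left(-2 \right)}\right) = - 34 \left(6 + \left(-2\right)^{2}\right) = - 34 \left(6 + 4\right) = \left(-34\right) 10 = -340$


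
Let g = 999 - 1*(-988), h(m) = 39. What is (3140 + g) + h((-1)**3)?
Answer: 5166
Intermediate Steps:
g = 1987 (g = 999 + 988 = 1987)
(3140 + g) + h((-1)**3) = (3140 + 1987) + 39 = 5127 + 39 = 5166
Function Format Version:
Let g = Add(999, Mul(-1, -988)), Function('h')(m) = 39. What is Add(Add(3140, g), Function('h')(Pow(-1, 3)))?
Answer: 5166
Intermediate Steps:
g = 1987 (g = Add(999, 988) = 1987)
Add(Add(3140, g), Function('h')(Pow(-1, 3))) = Add(Add(3140, 1987), 39) = Add(5127, 39) = 5166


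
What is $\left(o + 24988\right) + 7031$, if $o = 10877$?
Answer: $42896$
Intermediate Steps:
$\left(o + 24988\right) + 7031 = \left(10877 + 24988\right) + 7031 = 35865 + 7031 = 42896$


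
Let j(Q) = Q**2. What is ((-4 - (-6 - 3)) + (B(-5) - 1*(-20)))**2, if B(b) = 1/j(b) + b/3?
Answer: 3073009/5625 ≈ 546.31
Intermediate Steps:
B(b) = b**(-2) + b/3 (B(b) = 1/b**2 + b/3 = 1/b**2 + b*(1/3) = b**(-2) + b/3)
((-4 - (-6 - 3)) + (B(-5) - 1*(-20)))**2 = ((-4 - (-6 - 3)) + (((-5)**(-2) + (1/3)*(-5)) - 1*(-20)))**2 = ((-4 - 1*(-9)) + ((1/25 - 5/3) + 20))**2 = ((-4 + 9) + (-122/75 + 20))**2 = (5 + 1378/75)**2 = (1753/75)**2 = 3073009/5625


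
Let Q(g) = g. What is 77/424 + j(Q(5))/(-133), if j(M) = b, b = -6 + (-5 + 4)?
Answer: 1887/8056 ≈ 0.23424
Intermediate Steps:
b = -7 (b = -6 - 1 = -7)
j(M) = -7
77/424 + j(Q(5))/(-133) = 77/424 - 7/(-133) = 77*(1/424) - 7*(-1/133) = 77/424 + 1/19 = 1887/8056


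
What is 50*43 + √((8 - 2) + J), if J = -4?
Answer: 2150 + √2 ≈ 2151.4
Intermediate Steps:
50*43 + √((8 - 2) + J) = 50*43 + √((8 - 2) - 4) = 2150 + √(6 - 4) = 2150 + √2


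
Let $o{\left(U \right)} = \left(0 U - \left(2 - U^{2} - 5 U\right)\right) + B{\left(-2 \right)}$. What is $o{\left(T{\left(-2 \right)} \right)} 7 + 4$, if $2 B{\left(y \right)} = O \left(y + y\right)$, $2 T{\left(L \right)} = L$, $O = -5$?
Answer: $32$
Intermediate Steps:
$T{\left(L \right)} = \frac{L}{2}$
$B{\left(y \right)} = - 5 y$ ($B{\left(y \right)} = \frac{\left(-5\right) \left(y + y\right)}{2} = \frac{\left(-5\right) 2 y}{2} = \frac{\left(-10\right) y}{2} = - 5 y$)
$o{\left(U \right)} = 8 + U^{2} + 5 U$ ($o{\left(U \right)} = \left(0 U - \left(2 - U^{2} - 5 U\right)\right) - -10 = \left(0 + \left(-2 + U^{2} + 5 U\right)\right) + 10 = \left(-2 + U^{2} + 5 U\right) + 10 = 8 + U^{2} + 5 U$)
$o{\left(T{\left(-2 \right)} \right)} 7 + 4 = \left(8 + \left(\frac{1}{2} \left(-2\right)\right)^{2} + 5 \cdot \frac{1}{2} \left(-2\right)\right) 7 + 4 = \left(8 + \left(-1\right)^{2} + 5 \left(-1\right)\right) 7 + 4 = \left(8 + 1 - 5\right) 7 + 4 = 4 \cdot 7 + 4 = 28 + 4 = 32$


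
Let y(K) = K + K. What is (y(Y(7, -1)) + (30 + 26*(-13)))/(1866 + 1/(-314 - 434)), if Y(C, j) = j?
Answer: -231880/1395767 ≈ -0.16613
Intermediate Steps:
y(K) = 2*K
(y(Y(7, -1)) + (30 + 26*(-13)))/(1866 + 1/(-314 - 434)) = (2*(-1) + (30 + 26*(-13)))/(1866 + 1/(-314 - 434)) = (-2 + (30 - 338))/(1866 + 1/(-748)) = (-2 - 308)/(1866 - 1/748) = -310/1395767/748 = -310*748/1395767 = -231880/1395767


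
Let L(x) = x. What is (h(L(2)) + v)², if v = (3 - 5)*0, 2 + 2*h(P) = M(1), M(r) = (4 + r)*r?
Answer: 9/4 ≈ 2.2500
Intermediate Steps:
M(r) = r*(4 + r)
h(P) = 3/2 (h(P) = -1 + (1*(4 + 1))/2 = -1 + (1*5)/2 = -1 + (½)*5 = -1 + 5/2 = 3/2)
v = 0 (v = -2*0 = 0)
(h(L(2)) + v)² = (3/2 + 0)² = (3/2)² = 9/4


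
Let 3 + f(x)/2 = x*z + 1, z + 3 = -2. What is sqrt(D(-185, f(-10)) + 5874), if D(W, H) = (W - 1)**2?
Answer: sqrt(40470) ≈ 201.17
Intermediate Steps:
z = -5 (z = -3 - 2 = -5)
f(x) = -4 - 10*x (f(x) = -6 + 2*(x*(-5) + 1) = -6 + 2*(-5*x + 1) = -6 + 2*(1 - 5*x) = -6 + (2 - 10*x) = -4 - 10*x)
D(W, H) = (-1 + W)**2
sqrt(D(-185, f(-10)) + 5874) = sqrt((-1 - 185)**2 + 5874) = sqrt((-186)**2 + 5874) = sqrt(34596 + 5874) = sqrt(40470)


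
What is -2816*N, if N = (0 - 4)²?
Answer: -45056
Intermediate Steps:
N = 16 (N = (-4)² = 16)
-2816*N = -2816*16 = -45056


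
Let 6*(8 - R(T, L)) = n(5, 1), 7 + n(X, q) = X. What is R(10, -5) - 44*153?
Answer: -20171/3 ≈ -6723.7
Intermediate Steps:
n(X, q) = -7 + X
R(T, L) = 25/3 (R(T, L) = 8 - (-7 + 5)/6 = 8 - 1/6*(-2) = 8 + 1/3 = 25/3)
R(10, -5) - 44*153 = 25/3 - 44*153 = 25/3 - 6732 = -20171/3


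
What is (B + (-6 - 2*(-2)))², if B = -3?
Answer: 25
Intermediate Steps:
(B + (-6 - 2*(-2)))² = (-3 + (-6 - 2*(-2)))² = (-3 + (-6 + 4))² = (-3 - 2)² = (-5)² = 25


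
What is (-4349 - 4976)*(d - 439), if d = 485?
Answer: -428950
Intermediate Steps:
(-4349 - 4976)*(d - 439) = (-4349 - 4976)*(485 - 439) = -9325*46 = -428950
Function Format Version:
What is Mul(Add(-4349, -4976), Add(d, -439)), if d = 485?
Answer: -428950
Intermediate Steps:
Mul(Add(-4349, -4976), Add(d, -439)) = Mul(Add(-4349, -4976), Add(485, -439)) = Mul(-9325, 46) = -428950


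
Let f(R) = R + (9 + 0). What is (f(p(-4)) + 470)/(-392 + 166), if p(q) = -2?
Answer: -477/226 ≈ -2.1106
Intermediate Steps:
f(R) = 9 + R (f(R) = R + 9 = 9 + R)
(f(p(-4)) + 470)/(-392 + 166) = ((9 - 2) + 470)/(-392 + 166) = (7 + 470)/(-226) = 477*(-1/226) = -477/226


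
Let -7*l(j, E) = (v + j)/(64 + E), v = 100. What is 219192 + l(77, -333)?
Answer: 412738713/1883 ≈ 2.1919e+5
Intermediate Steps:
l(j, E) = -(100 + j)/(7*(64 + E))
219192 + l(77, -333) = 219192 + (-100 - 1*77)/(7*(64 - 333)) = 219192 + (⅐)*(-100 - 77)/(-269) = 219192 + (⅐)*(-1/269)*(-177) = 219192 + 177/1883 = 412738713/1883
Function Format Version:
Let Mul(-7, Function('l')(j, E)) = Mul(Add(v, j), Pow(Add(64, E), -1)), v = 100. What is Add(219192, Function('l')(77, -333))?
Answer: Rational(412738713, 1883) ≈ 2.1919e+5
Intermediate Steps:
Function('l')(j, E) = Mul(Rational(-1, 7), Pow(Add(64, E), -1), Add(100, j)) (Function('l')(j, E) = Mul(Rational(-1, 7), Mul(Add(100, j), Pow(Add(64, E), -1))) = Mul(Rational(-1, 7), Mul(Pow(Add(64, E), -1), Add(100, j))) = Mul(Rational(-1, 7), Pow(Add(64, E), -1), Add(100, j)))
Add(219192, Function('l')(77, -333)) = Add(219192, Mul(Rational(1, 7), Pow(Add(64, -333), -1), Add(-100, Mul(-1, 77)))) = Add(219192, Mul(Rational(1, 7), Pow(-269, -1), Add(-100, -77))) = Add(219192, Mul(Rational(1, 7), Rational(-1, 269), -177)) = Add(219192, Rational(177, 1883)) = Rational(412738713, 1883)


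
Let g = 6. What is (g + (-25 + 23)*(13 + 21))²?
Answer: 3844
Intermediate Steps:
(g + (-25 + 23)*(13 + 21))² = (6 + (-25 + 23)*(13 + 21))² = (6 - 2*34)² = (6 - 68)² = (-62)² = 3844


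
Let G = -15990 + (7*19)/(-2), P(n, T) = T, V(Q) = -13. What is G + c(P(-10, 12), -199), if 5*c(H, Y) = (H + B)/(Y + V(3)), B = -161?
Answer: -17019741/1060 ≈ -16056.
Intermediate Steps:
c(H, Y) = (-161 + H)/(5*(-13 + Y)) (c(H, Y) = ((H - 161)/(Y - 13))/5 = ((-161 + H)/(-13 + Y))/5 = (-161 + H)/(5*(-13 + Y)))
G = -32113/2 (G = -15990 + 133*(-1/2) = -15990 - 133/2 = -32113/2 ≈ -16057.)
G + c(P(-10, 12), -199) = -32113/2 + (-161 + 12)/(5*(-13 - 199)) = -32113/2 + (1/5)*(-149)/(-212) = -32113/2 + (1/5)*(-1/212)*(-149) = -32113/2 + 149/1060 = -17019741/1060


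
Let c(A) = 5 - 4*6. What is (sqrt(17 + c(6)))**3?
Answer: -2*I*sqrt(2) ≈ -2.8284*I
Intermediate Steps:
c(A) = -19 (c(A) = 5 - 24 = -19)
(sqrt(17 + c(6)))**3 = (sqrt(17 - 19))**3 = (sqrt(-2))**3 = (I*sqrt(2))**3 = -2*I*sqrt(2)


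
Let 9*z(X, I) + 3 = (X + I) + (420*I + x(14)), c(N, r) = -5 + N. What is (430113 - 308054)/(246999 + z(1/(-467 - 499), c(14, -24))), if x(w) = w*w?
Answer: 1061180946/2151255917 ≈ 0.49328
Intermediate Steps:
x(w) = w**2
z(X, I) = 193/9 + X/9 + 421*I/9 (z(X, I) = -1/3 + ((X + I) + (420*I + 14**2))/9 = -1/3 + ((I + X) + (420*I + 196))/9 = -1/3 + ((I + X) + (196 + 420*I))/9 = -1/3 + (196 + X + 421*I)/9 = -1/3 + (196/9 + X/9 + 421*I/9) = 193/9 + X/9 + 421*I/9)
(430113 - 308054)/(246999 + z(1/(-467 - 499), c(14, -24))) = (430113 - 308054)/(246999 + (193/9 + 1/(9*(-467 - 499)) + 421*(-5 + 14)/9)) = 122059/(246999 + (193/9 + (1/9)/(-966) + (421/9)*9)) = 122059/(246999 + (193/9 + (1/9)*(-1/966) + 421)) = 122059/(246999 + (193/9 - 1/8694 + 421)) = 122059/(246999 + 3846611/8694) = 122059/(2151255917/8694) = 122059*(8694/2151255917) = 1061180946/2151255917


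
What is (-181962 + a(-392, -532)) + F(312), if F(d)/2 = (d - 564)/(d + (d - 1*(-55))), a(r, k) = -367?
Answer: -17685985/97 ≈ -1.8233e+5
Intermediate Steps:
F(d) = 2*(-564 + d)/(55 + 2*d) (F(d) = 2*((d - 564)/(d + (d - 1*(-55)))) = 2*((-564 + d)/(d + (d + 55))) = 2*((-564 + d)/(d + (55 + d))) = 2*((-564 + d)/(55 + 2*d)) = 2*(-564 + d)/(55 + 2*d))
(-181962 + a(-392, -532)) + F(312) = (-181962 - 367) + 2*(-564 + 312)/(55 + 2*312) = -182329 + 2*(-252)/(55 + 624) = -182329 + 2*(-252)/679 = -182329 + 2*(1/679)*(-252) = -182329 - 72/97 = -17685985/97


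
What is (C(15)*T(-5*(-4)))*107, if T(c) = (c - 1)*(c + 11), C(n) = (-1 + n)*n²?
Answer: 198522450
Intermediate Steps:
C(n) = n²*(-1 + n)
T(c) = (-1 + c)*(11 + c)
(C(15)*T(-5*(-4)))*107 = ((15²*(-1 + 15))*(-11 + (-5*(-4))² + 10*(-5*(-4))))*107 = ((225*14)*(-11 + 20² + 10*20))*107 = (3150*(-11 + 400 + 200))*107 = (3150*589)*107 = 1855350*107 = 198522450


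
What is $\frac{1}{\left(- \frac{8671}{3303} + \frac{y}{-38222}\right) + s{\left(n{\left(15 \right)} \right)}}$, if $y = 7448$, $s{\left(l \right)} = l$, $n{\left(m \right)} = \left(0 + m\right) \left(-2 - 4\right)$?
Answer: $- \frac{63123633}{5859138823} \approx -0.010774$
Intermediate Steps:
$n{\left(m \right)} = - 6 m$ ($n{\left(m \right)} = m \left(-6\right) = - 6 m$)
$\frac{1}{\left(- \frac{8671}{3303} + \frac{y}{-38222}\right) + s{\left(n{\left(15 \right)} \right)}} = \frac{1}{\left(- \frac{8671}{3303} + \frac{7448}{-38222}\right) - 90} = \frac{1}{\left(\left(-8671\right) \frac{1}{3303} + 7448 \left(- \frac{1}{38222}\right)\right) - 90} = \frac{1}{\left(- \frac{8671}{3303} - \frac{3724}{19111}\right) - 90} = \frac{1}{- \frac{178011853}{63123633} - 90} = \frac{1}{- \frac{5859138823}{63123633}} = - \frac{63123633}{5859138823}$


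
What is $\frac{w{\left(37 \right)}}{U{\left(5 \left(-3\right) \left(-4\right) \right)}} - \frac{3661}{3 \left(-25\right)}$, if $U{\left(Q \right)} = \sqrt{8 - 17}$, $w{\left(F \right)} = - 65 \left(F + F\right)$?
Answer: $\frac{3661}{75} + \frac{4810 i}{3} \approx 48.813 + 1603.3 i$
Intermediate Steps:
$w{\left(F \right)} = - 130 F$ ($w{\left(F \right)} = - 65 \cdot 2 F = - 130 F$)
$U{\left(Q \right)} = 3 i$ ($U{\left(Q \right)} = \sqrt{-9} = 3 i$)
$\frac{w{\left(37 \right)}}{U{\left(5 \left(-3\right) \left(-4\right) \right)}} - \frac{3661}{3 \left(-25\right)} = \frac{\left(-130\right) 37}{3 i} - \frac{3661}{3 \left(-25\right)} = - 4810 \left(- \frac{i}{3}\right) - \frac{3661}{-75} = \frac{4810 i}{3} - - \frac{3661}{75} = \frac{4810 i}{3} + \frac{3661}{75} = \frac{3661}{75} + \frac{4810 i}{3}$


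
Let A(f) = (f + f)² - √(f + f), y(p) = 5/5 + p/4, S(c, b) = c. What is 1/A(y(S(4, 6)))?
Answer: 1/14 ≈ 0.071429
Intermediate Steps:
y(p) = 1 + p/4 (y(p) = 5*(⅕) + p*(¼) = 1 + p/4)
A(f) = 4*f² - √2*√f (A(f) = (2*f)² - √(2*f) = 4*f² - √2*√f)
1/A(y(S(4, 6))) = 1/(4*(1 + (¼)*4)² - √2*√(1 + (¼)*4)) = 1/(4*(1 + 1)² - √2*√(1 + 1)) = 1/(4*2² - √2*√2) = 1/(4*4 - 2) = 1/(16 - 2) = 1/14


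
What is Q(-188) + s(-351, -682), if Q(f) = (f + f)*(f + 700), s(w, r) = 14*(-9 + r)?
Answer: -202186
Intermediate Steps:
s(w, r) = -126 + 14*r
Q(f) = 2*f*(700 + f) (Q(f) = (2*f)*(700 + f) = 2*f*(700 + f))
Q(-188) + s(-351, -682) = 2*(-188)*(700 - 188) + (-126 + 14*(-682)) = 2*(-188)*512 + (-126 - 9548) = -192512 - 9674 = -202186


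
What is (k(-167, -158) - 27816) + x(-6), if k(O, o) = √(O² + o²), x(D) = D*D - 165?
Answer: -27945 + √52853 ≈ -27715.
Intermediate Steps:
x(D) = -165 + D² (x(D) = D² - 165 = -165 + D²)
(k(-167, -158) - 27816) + x(-6) = (√((-167)² + (-158)²) - 27816) + (-165 + (-6)²) = (√(27889 + 24964) - 27816) + (-165 + 36) = (√52853 - 27816) - 129 = (-27816 + √52853) - 129 = -27945 + √52853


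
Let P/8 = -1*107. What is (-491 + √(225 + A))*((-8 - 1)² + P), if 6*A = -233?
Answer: 380525 - 775*√6702/6 ≈ 3.6995e+5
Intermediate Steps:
A = -233/6 (A = (⅙)*(-233) = -233/6 ≈ -38.833)
P = -856 (P = 8*(-1*107) = 8*(-107) = -856)
(-491 + √(225 + A))*((-8 - 1)² + P) = (-491 + √(225 - 233/6))*((-8 - 1)² - 856) = (-491 + √(1117/6))*((-9)² - 856) = (-491 + √6702/6)*(81 - 856) = (-491 + √6702/6)*(-775) = 380525 - 775*√6702/6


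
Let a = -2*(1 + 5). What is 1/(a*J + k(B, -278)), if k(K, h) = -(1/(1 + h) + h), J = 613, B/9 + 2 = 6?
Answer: -277/1960605 ≈ -0.00014128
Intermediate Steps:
B = 36 (B = -18 + 9*6 = -18 + 54 = 36)
a = -12 (a = -2*6 = -12)
k(K, h) = -h - 1/(1 + h) (k(K, h) = -(h + 1/(1 + h)) = -h - 1/(1 + h))
1/(a*J + k(B, -278)) = 1/(-12*613 + (-1 - 1*(-278) - 1*(-278)²)/(1 - 278)) = 1/(-7356 + (-1 + 278 - 1*77284)/(-277)) = 1/(-7356 - (-1 + 278 - 77284)/277) = 1/(-7356 - 1/277*(-77007)) = 1/(-7356 + 77007/277) = 1/(-1960605/277) = -277/1960605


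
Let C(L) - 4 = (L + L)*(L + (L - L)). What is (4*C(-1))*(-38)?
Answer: -912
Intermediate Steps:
C(L) = 4 + 2*L² (C(L) = 4 + (L + L)*(L + (L - L)) = 4 + (2*L)*(L + 0) = 4 + (2*L)*L = 4 + 2*L²)
(4*C(-1))*(-38) = (4*(4 + 2*(-1)²))*(-38) = (4*(4 + 2*1))*(-38) = (4*(4 + 2))*(-38) = (4*6)*(-38) = 24*(-38) = -912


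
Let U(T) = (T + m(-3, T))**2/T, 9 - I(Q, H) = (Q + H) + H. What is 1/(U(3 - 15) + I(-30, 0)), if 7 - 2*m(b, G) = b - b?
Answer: 48/1583 ≈ 0.030322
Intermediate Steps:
m(b, G) = 7/2 (m(b, G) = 7/2 - (b - b)/2 = 7/2 - 1/2*0 = 7/2 + 0 = 7/2)
I(Q, H) = 9 - Q - 2*H (I(Q, H) = 9 - ((Q + H) + H) = 9 - ((H + Q) + H) = 9 - (Q + 2*H) = 9 + (-Q - 2*H) = 9 - Q - 2*H)
U(T) = (7/2 + T)**2/T (U(T) = (T + 7/2)**2/T = (7/2 + T)**2/T)
1/(U(3 - 15) + I(-30, 0)) = 1/((7 + 2*(3 - 15))**2/(4*(3 - 15)) + (9 - 1*(-30) - 2*0)) = 1/((1/4)*(7 + 2*(-12))**2/(-12) + (9 + 30 + 0)) = 1/((1/4)*(-1/12)*(7 - 24)**2 + 39) = 1/((1/4)*(-1/12)*(-17)**2 + 39) = 1/((1/4)*(-1/12)*289 + 39) = 1/(-289/48 + 39) = 1/(1583/48) = 48/1583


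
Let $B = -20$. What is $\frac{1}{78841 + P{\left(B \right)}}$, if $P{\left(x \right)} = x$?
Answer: $\frac{1}{78821} \approx 1.2687 \cdot 10^{-5}$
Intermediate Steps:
$\frac{1}{78841 + P{\left(B \right)}} = \frac{1}{78841 - 20} = \frac{1}{78821}$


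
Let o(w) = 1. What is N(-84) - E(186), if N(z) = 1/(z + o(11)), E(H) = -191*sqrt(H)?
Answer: -1/83 + 191*sqrt(186) ≈ 2604.9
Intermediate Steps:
N(z) = 1/(1 + z) (N(z) = 1/(z + 1) = 1/(1 + z))
N(-84) - E(186) = 1/(1 - 84) - (-191)*sqrt(186) = 1/(-83) + 191*sqrt(186) = -1/83 + 191*sqrt(186)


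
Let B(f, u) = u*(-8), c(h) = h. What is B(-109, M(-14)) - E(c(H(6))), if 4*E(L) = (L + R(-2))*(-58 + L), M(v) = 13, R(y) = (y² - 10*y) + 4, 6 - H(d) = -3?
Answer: 1397/4 ≈ 349.25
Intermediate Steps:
H(d) = 9 (H(d) = 6 - 1*(-3) = 6 + 3 = 9)
R(y) = 4 + y² - 10*y
B(f, u) = -8*u
E(L) = (-58 + L)*(28 + L)/4 (E(L) = ((L + (4 + (-2)² - 10*(-2)))*(-58 + L))/4 = ((L + (4 + 4 + 20))*(-58 + L))/4 = ((L + 28)*(-58 + L))/4 = ((28 + L)*(-58 + L))/4 = ((-58 + L)*(28 + L))/4 = (-58 + L)*(28 + L)/4)
B(-109, M(-14)) - E(c(H(6))) = -8*13 - (-406 - 15/2*9 + (¼)*9²) = -104 - (-406 - 135/2 + (¼)*81) = -104 - (-406 - 135/2 + 81/4) = -104 - 1*(-1813/4) = -104 + 1813/4 = 1397/4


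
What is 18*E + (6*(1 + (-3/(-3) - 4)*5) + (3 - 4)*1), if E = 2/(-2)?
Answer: -103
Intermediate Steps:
E = -1 (E = -1/2*2 = -1)
18*E + (6*(1 + (-3/(-3) - 4)*5) + (3 - 4)*1) = 18*(-1) + (6*(1 + (-3/(-3) - 4)*5) + (3 - 4)*1) = -18 + (6*(1 + (-3*(-1/3) - 4)*5) - 1*1) = -18 + (6*(1 + (1 - 4)*5) - 1) = -18 + (6*(1 - 3*5) - 1) = -18 + (6*(1 - 15) - 1) = -18 + (6*(-14) - 1) = -18 + (-84 - 1) = -18 - 85 = -103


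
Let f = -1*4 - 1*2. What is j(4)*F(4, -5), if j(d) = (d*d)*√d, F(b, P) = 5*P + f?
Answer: -992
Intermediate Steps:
f = -6 (f = -4 - 2 = -6)
F(b, P) = -6 + 5*P (F(b, P) = 5*P - 6 = -6 + 5*P)
j(d) = d^(5/2) (j(d) = d²*√d = d^(5/2))
j(4)*F(4, -5) = 4^(5/2)*(-6 + 5*(-5)) = 32*(-6 - 25) = 32*(-31) = -992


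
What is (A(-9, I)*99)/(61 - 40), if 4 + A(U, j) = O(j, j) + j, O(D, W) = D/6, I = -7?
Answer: -803/14 ≈ -57.357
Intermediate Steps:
O(D, W) = D/6 (O(D, W) = D*(⅙) = D/6)
A(U, j) = -4 + 7*j/6 (A(U, j) = -4 + (j/6 + j) = -4 + 7*j/6)
(A(-9, I)*99)/(61 - 40) = ((-4 + (7/6)*(-7))*99)/(61 - 40) = ((-4 - 49/6)*99)/21 = -73/6*99*(1/21) = -2409/2*1/21 = -803/14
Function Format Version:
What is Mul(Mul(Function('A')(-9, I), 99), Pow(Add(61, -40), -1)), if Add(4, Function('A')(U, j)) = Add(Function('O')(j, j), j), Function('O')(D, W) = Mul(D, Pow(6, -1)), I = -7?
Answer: Rational(-803, 14) ≈ -57.357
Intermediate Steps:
Function('O')(D, W) = Mul(Rational(1, 6), D) (Function('O')(D, W) = Mul(D, Rational(1, 6)) = Mul(Rational(1, 6), D))
Function('A')(U, j) = Add(-4, Mul(Rational(7, 6), j)) (Function('A')(U, j) = Add(-4, Add(Mul(Rational(1, 6), j), j)) = Add(-4, Mul(Rational(7, 6), j)))
Mul(Mul(Function('A')(-9, I), 99), Pow(Add(61, -40), -1)) = Mul(Mul(Add(-4, Mul(Rational(7, 6), -7)), 99), Pow(Add(61, -40), -1)) = Mul(Mul(Add(-4, Rational(-49, 6)), 99), Pow(21, -1)) = Mul(Mul(Rational(-73, 6), 99), Rational(1, 21)) = Mul(Rational(-2409, 2), Rational(1, 21)) = Rational(-803, 14)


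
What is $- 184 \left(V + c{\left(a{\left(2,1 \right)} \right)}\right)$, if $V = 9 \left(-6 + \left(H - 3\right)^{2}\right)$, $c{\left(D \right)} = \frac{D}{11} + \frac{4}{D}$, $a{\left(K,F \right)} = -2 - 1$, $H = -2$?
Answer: $- \frac{1028560}{33} \approx -31169.0$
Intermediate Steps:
$a{\left(K,F \right)} = -3$
$c{\left(D \right)} = \frac{4}{D} + \frac{D}{11}$ ($c{\left(D \right)} = D \frac{1}{11} + \frac{4}{D} = \frac{D}{11} + \frac{4}{D} = \frac{4}{D} + \frac{D}{11}$)
$V = 171$ ($V = 9 \left(-6 + \left(-2 - 3\right)^{2}\right) = 9 \left(-6 + \left(-5\right)^{2}\right) = 9 \left(-6 + 25\right) = 9 \cdot 19 = 171$)
$- 184 \left(V + c{\left(a{\left(2,1 \right)} \right)}\right) = - 184 \left(171 + \left(\frac{4}{-3} + \frac{1}{11} \left(-3\right)\right)\right) = - 184 \left(171 + \left(4 \left(- \frac{1}{3}\right) - \frac{3}{11}\right)\right) = - 184 \left(171 - \frac{53}{33}\right) = \left(-184\right) \frac{5590}{33} = - \frac{1028560}{33}$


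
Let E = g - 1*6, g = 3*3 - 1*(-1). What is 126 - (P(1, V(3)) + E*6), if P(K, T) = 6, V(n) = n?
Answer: 96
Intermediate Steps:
g = 10 (g = 9 + 1 = 10)
E = 4 (E = 10 - 1*6 = 10 - 6 = 4)
126 - (P(1, V(3)) + E*6) = 126 - (6 + 4*6) = 126 - (6 + 24) = 126 - 1*30 = 126 - 30 = 96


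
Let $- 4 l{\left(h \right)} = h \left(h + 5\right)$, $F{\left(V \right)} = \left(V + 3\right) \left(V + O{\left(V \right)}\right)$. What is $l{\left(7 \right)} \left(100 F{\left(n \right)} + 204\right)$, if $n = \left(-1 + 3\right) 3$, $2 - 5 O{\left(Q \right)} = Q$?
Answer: $-102564$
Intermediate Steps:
$O{\left(Q \right)} = \frac{2}{5} - \frac{Q}{5}$
$n = 6$ ($n = 2 \cdot 3 = 6$)
$F{\left(V \right)} = \left(3 + V\right) \left(\frac{2}{5} + \frac{4 V}{5}\right)$ ($F{\left(V \right)} = \left(V + 3\right) \left(V - \left(- \frac{2}{5} + \frac{V}{5}\right)\right) = \left(3 + V\right) \left(\frac{2}{5} + \frac{4 V}{5}\right)$)
$l{\left(h \right)} = - \frac{h \left(5 + h\right)}{4}$ ($l{\left(h \right)} = - \frac{h \left(h + 5\right)}{4} = - \frac{h \left(5 + h\right)}{4}$)
$l{\left(7 \right)} \left(100 F{\left(n \right)} + 204\right) = \left(- \frac{1}{4}\right) 7 \left(5 + 7\right) \left(100 \left(\frac{6}{5} + \frac{4 \cdot 6^{2}}{5} + \frac{14}{5} \cdot 6\right) + 204\right) = \left(- \frac{1}{4}\right) 7 \cdot 12 \left(100 \left(\frac{6}{5} + \frac{4}{5} \cdot 36 + \frac{84}{5}\right) + 204\right) = - 21 \left(100 \left(\frac{6}{5} + \frac{144}{5} + \frac{84}{5}\right) + 204\right) = - 21 \left(100 \cdot \frac{234}{5} + 204\right) = - 21 \left(4680 + 204\right) = \left(-21\right) 4884 = -102564$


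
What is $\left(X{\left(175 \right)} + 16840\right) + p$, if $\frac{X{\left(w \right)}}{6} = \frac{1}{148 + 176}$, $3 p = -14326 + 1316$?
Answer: $\frac{675181}{54} \approx 12503.0$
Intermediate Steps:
$p = - \frac{13010}{3}$ ($p = \frac{-14326 + 1316}{3} = \frac{1}{3} \left(-13010\right) = - \frac{13010}{3} \approx -4336.7$)
$X{\left(w \right)} = \frac{1}{54}$ ($X{\left(w \right)} = \frac{6}{148 + 176} = \frac{6}{324} = 6 \cdot \frac{1}{324} = \frac{1}{54}$)
$\left(X{\left(175 \right)} + 16840\right) + p = \left(\frac{1}{54} + 16840\right) - \frac{13010}{3} = \frac{909361}{54} - \frac{13010}{3} = \frac{675181}{54}$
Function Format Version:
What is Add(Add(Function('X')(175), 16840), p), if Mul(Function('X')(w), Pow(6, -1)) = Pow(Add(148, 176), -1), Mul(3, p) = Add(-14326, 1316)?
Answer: Rational(675181, 54) ≈ 12503.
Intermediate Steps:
p = Rational(-13010, 3) (p = Mul(Rational(1, 3), Add(-14326, 1316)) = Mul(Rational(1, 3), -13010) = Rational(-13010, 3) ≈ -4336.7)
Function('X')(w) = Rational(1, 54) (Function('X')(w) = Mul(6, Pow(Add(148, 176), -1)) = Mul(6, Pow(324, -1)) = Mul(6, Rational(1, 324)) = Rational(1, 54))
Add(Add(Function('X')(175), 16840), p) = Add(Add(Rational(1, 54), 16840), Rational(-13010, 3)) = Add(Rational(909361, 54), Rational(-13010, 3)) = Rational(675181, 54)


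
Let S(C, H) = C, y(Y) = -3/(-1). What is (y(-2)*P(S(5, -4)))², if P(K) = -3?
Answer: 81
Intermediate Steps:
y(Y) = 3 (y(Y) = -3*(-1) = 3)
(y(-2)*P(S(5, -4)))² = (3*(-3))² = (-9)² = 81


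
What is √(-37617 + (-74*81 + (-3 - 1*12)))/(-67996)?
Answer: -I*√43626/67996 ≈ -0.0030718*I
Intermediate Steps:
√(-37617 + (-74*81 + (-3 - 1*12)))/(-67996) = √(-37617 + (-5994 + (-3 - 12)))*(-1/67996) = √(-37617 + (-5994 - 15))*(-1/67996) = √(-37617 - 6009)*(-1/67996) = √(-43626)*(-1/67996) = (I*√43626)*(-1/67996) = -I*√43626/67996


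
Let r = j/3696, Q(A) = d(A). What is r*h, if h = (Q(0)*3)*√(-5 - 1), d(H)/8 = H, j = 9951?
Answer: 0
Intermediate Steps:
d(H) = 8*H
Q(A) = 8*A
h = 0 (h = ((8*0)*3)*√(-5 - 1) = (0*3)*√(-6) = 0*(I*√6) = 0)
r = 3317/1232 (r = 9951/3696 = 9951*(1/3696) = 3317/1232 ≈ 2.6924)
r*h = (3317/1232)*0 = 0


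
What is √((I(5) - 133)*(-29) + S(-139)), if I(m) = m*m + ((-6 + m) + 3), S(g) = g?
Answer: √2935 ≈ 54.176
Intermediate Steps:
I(m) = -3 + m + m² (I(m) = m² + (-3 + m) = -3 + m + m²)
√((I(5) - 133)*(-29) + S(-139)) = √(((-3 + 5 + 5²) - 133)*(-29) - 139) = √(((-3 + 5 + 25) - 133)*(-29) - 139) = √((27 - 133)*(-29) - 139) = √(-106*(-29) - 139) = √(3074 - 139) = √2935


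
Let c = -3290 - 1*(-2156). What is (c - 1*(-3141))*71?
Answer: 142497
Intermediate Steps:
c = -1134 (c = -3290 + 2156 = -1134)
(c - 1*(-3141))*71 = (-1134 - 1*(-3141))*71 = (-1134 + 3141)*71 = 2007*71 = 142497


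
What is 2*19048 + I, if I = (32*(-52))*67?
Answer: -73392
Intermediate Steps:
I = -111488 (I = -1664*67 = -111488)
2*19048 + I = 2*19048 - 111488 = 38096 - 111488 = -73392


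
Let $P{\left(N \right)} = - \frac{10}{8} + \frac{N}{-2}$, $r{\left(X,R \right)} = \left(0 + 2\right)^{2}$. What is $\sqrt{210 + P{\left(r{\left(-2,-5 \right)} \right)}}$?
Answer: $\frac{\sqrt{827}}{2} \approx 14.379$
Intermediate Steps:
$r{\left(X,R \right)} = 4$ ($r{\left(X,R \right)} = 2^{2} = 4$)
$P{\left(N \right)} = - \frac{5}{4} - \frac{N}{2}$ ($P{\left(N \right)} = \left(-10\right) \frac{1}{8} + N \left(- \frac{1}{2}\right) = - \frac{5}{4} - \frac{N}{2}$)
$\sqrt{210 + P{\left(r{\left(-2,-5 \right)} \right)}} = \sqrt{210 - \frac{13}{4}} = \sqrt{\frac{827}{4}} = \frac{\sqrt{827}}{2}$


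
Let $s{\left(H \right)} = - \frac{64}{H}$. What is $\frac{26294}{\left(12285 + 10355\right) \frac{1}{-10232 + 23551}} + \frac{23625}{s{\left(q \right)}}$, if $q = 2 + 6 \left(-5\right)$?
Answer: $\frac{584215411}{22640} \approx 25805.0$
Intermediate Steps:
$q = -28$ ($q = 2 - 30 = -28$)
$\frac{26294}{\left(12285 + 10355\right) \frac{1}{-10232 + 23551}} + \frac{23625}{s{\left(q \right)}} = \frac{26294}{\left(12285 + 10355\right) \frac{1}{-10232 + 23551}} + \frac{23625}{\left(-64\right) \frac{1}{-28}} = \frac{26294}{22640 \cdot \frac{1}{13319}} + \frac{23625}{\left(-64\right) \left(- \frac{1}{28}\right)} = \frac{26294}{22640 \cdot \frac{1}{13319}} + \frac{23625}{\frac{16}{7}} = \frac{26294}{\frac{22640}{13319}} + 23625 \cdot \frac{7}{16} = 26294 \cdot \frac{13319}{22640} + \frac{165375}{16} = \frac{175104893}{11320} + \frac{165375}{16} = \frac{584215411}{22640}$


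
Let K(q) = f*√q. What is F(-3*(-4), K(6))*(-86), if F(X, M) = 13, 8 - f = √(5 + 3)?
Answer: -1118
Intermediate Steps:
f = 8 - 2*√2 (f = 8 - √(5 + 3) = 8 - √8 = 8 - 2*√2 ≈ 5.1716)
K(q) = √q*(8 - 2*√2) (K(q) = (8 - 2*√2)*√q = √q*(8 - 2*√2))
F(-3*(-4), K(6))*(-86) = 13*(-86) = -1118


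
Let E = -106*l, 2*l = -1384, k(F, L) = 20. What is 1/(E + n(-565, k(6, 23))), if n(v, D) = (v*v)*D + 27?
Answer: 1/6457879 ≈ 1.5485e-7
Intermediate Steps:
l = -692 (l = (½)*(-1384) = -692)
n(v, D) = 27 + D*v² (n(v, D) = v²*D + 27 = D*v² + 27 = 27 + D*v²)
E = 73352 (E = -106*(-692) = 73352)
1/(E + n(-565, k(6, 23))) = 1/(73352 + (27 + 20*(-565)²)) = 1/(73352 + (27 + 20*319225)) = 1/(73352 + (27 + 6384500)) = 1/(73352 + 6384527) = 1/6457879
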